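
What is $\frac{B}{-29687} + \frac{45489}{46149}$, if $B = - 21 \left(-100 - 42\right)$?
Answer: $\frac{57753125}{65239303} \approx 0.88525$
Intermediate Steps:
$B = 2982$ ($B = \left(-21\right) \left(-142\right) = 2982$)
$\frac{B}{-29687} + \frac{45489}{46149} = \frac{2982}{-29687} + \frac{45489}{46149} = 2982 \left(- \frac{1}{29687}\right) + 45489 \cdot \frac{1}{46149} = - \frac{426}{4241} + \frac{15163}{15383} = \frac{57753125}{65239303}$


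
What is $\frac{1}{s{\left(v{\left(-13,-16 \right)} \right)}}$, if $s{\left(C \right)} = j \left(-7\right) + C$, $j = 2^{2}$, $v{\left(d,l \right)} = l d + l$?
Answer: $\frac{1}{164} \approx 0.0060976$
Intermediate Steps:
$v{\left(d,l \right)} = l + d l$ ($v{\left(d,l \right)} = d l + l = l + d l$)
$j = 4$
$s{\left(C \right)} = -28 + C$ ($s{\left(C \right)} = 4 \left(-7\right) + C = -28 + C$)
$\frac{1}{s{\left(v{\left(-13,-16 \right)} \right)}} = \frac{1}{-28 - 16 \left(1 - 13\right)} = \frac{1}{-28 - -192} = \frac{1}{-28 + 192} = \frac{1}{164}$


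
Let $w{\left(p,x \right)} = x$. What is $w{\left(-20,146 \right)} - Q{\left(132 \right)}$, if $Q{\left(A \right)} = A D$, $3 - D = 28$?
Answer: $3446$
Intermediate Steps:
$D = -25$ ($D = 3 - 28 = -25$)
$Q{\left(A \right)} = - 25 A$ ($Q{\left(A \right)} = A \left(-25\right) = - 25 A$)
$w{\left(-20,146 \right)} - Q{\left(132 \right)} = 146 - \left(-25\right) 132 = 146 - -3300 = 146 + 3300 = 3446$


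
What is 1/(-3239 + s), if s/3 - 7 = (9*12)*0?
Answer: -1/3218 ≈ -0.00031075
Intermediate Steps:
s = 21 (s = 21 + 3*((9*12)*0) = 21 + 3*(108*0) = 21 + 3*0 = 21 + 0 = 21)
1/(-3239 + s) = 1/(-3239 + 21) = 1/(-3218) = -1/3218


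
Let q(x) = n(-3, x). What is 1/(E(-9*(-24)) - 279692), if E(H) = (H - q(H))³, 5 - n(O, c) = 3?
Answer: 1/9520652 ≈ 1.0503e-7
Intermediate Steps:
n(O, c) = 2 (n(O, c) = 5 - 1*3 = 5 - 3 = 2)
q(x) = 2
E(H) = (-2 + H)³ (E(H) = (H - 1*2)³ = (H - 2)³ = (-2 + H)³)
1/(E(-9*(-24)) - 279692) = 1/((-2 - 9*(-24))³ - 279692) = 1/((-2 + 216)³ - 279692) = 1/(214³ - 279692) = 1/(9800344 - 279692) = 1/9520652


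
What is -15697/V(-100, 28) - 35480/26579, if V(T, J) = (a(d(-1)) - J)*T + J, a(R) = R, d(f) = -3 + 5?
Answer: -510452003/69849612 ≈ -7.3079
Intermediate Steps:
d(f) = 2
V(T, J) = J + T*(2 - J) (V(T, J) = (2 - J)*T + J = T*(2 - J) + J = J + T*(2 - J))
-15697/V(-100, 28) - 35480/26579 = -15697/(28 + 2*(-100) - 1*28*(-100)) - 35480/26579 = -15697/(28 - 200 + 2800) - 35480*1/26579 = -15697/2628 - 35480/26579 = -510452003/69849612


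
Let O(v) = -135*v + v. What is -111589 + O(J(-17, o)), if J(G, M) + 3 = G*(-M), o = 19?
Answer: -154469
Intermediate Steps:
J(G, M) = -3 - G*M (J(G, M) = -3 + G*(-M) = -3 - G*M)
O(v) = -134*v
-111589 + O(J(-17, o)) = -111589 - 134*(-3 - 1*(-17)*19) = -111589 - 134*(-3 + 323) = -111589 - 134*320 = -111589 - 42880 = -154469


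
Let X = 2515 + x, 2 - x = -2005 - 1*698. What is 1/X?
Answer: 1/5220 ≈ 0.00019157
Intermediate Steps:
x = 2705 (x = 2 - (-2005 - 1*698) = 2 - (-2005 - 698) = 2 - 1*(-2703) = 2 + 2703 = 2705)
X = 5220 (X = 2515 + 2705 = 5220)
1/X = 1/5220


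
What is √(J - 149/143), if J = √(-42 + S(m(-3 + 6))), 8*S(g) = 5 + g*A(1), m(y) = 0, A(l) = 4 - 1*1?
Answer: √(-85228 + 20449*I*√662)/286 ≈ 1.6544 + 1.944*I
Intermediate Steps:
A(l) = 3 (A(l) = 4 - 1 = 3)
S(g) = 5/8 + 3*g/8 (S(g) = (5 + g*3)/8 = (5 + 3*g)/8 = 5/8 + 3*g/8)
J = I*√662/4 (J = √(-42 + (5/8 + (3/8)*0)) = √(-42 + (5/8 + 0)) = √(-42 + 5/8) = √(-331/8) = I*√662/4 ≈ 6.4323*I)
√(J - 149/143) = √(I*√662/4 - 149/143) = √(-149/143 + I*√662/4)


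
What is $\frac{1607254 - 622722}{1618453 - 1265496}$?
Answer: $\frac{984532}{352957} \approx 2.7894$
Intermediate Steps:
$\frac{1607254 - 622722}{1618453 - 1265496} = \frac{984532}{352957}$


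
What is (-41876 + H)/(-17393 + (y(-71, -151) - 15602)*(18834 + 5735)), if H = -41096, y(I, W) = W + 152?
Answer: 41486/191659181 ≈ 0.00021646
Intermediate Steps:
y(I, W) = 152 + W
(-41876 + H)/(-17393 + (y(-71, -151) - 15602)*(18834 + 5735)) = (-41876 - 41096)/(-17393 + ((152 - 151) - 15602)*(18834 + 5735)) = -82972/(-17393 + (1 - 15602)*24569) = -82972/(-17393 - 15601*24569) = -82972/(-17393 - 383300969) = -82972/(-383318362) = -82972*(-1/383318362) = 41486/191659181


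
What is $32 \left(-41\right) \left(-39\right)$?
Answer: $51168$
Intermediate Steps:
$32 \left(-41\right) \left(-39\right) = \left(-1312\right) \left(-39\right) = 51168$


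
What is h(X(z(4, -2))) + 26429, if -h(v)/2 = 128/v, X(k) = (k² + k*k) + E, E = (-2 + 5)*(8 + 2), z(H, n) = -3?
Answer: 79271/3 ≈ 26424.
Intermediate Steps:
E = 30 (E = 3*10 = 30)
X(k) = 30 + 2*k² (X(k) = (k² + k*k) + 30 = (k² + k²) + 30 = 2*k² + 30 = 30 + 2*k²)
h(v) = -256/v
h(X(z(4, -2))) + 26429 = -256/(30 + 2*(-3)²) + 26429 = -256/(30 + 2*9) + 26429 = -256/(30 + 18) + 26429 = -256/48 + 26429 = -256*1/48 + 26429 = -16/3 + 26429 = 79271/3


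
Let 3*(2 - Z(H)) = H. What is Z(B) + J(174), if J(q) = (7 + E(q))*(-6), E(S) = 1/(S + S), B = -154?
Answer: 1969/174 ≈ 11.316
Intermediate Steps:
Z(H) = 2 - H/3
E(S) = 1/(2*S)
J(q) = -42 - 3/q (J(q) = (7 + 1/(2*q))*(-6) = -42 - 3/q)
Z(B) + J(174) = (2 - ⅓*(-154)) + (-42 - 3/174) = (2 + 154/3) + (-42 - 3*1/174) = 160/3 + (-42 - 1/58) = 160/3 - 2437/58 = 1969/174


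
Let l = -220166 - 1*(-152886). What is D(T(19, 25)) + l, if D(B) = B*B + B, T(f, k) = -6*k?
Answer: -44930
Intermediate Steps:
D(B) = B + B² (D(B) = B² + B = B + B²)
l = -67280 (l = -220166 + 152886 = -67280)
D(T(19, 25)) + l = (-6*25)*(1 - 6*25) - 67280 = -150*(1 - 150) - 67280 = -150*(-149) - 67280 = 22350 - 67280 = -44930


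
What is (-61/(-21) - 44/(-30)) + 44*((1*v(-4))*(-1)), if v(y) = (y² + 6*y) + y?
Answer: 18633/35 ≈ 532.37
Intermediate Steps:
v(y) = y² + 7*y
(-61/(-21) - 44/(-30)) + 44*((1*v(-4))*(-1)) = (-61/(-21) - 44/(-30)) + 44*((1*(-4*(7 - 4)))*(-1)) = (-61*(-1/21) - 44*(-1/30)) + 44*((1*(-4*3))*(-1)) = (61/21 + 22/15) + 44*((1*(-12))*(-1)) = 153/35 + 44*(-12*(-1)) = 153/35 + 44*12 = 153/35 + 528 = 18633/35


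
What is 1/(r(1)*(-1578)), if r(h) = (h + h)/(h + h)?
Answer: -1/1578 ≈ -0.00063371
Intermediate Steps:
r(h) = 1 (r(h) = (2*h)/((2*h)) = (2*h)*(1/(2*h)) = 1)
1/(r(1)*(-1578)) = 1/(1*(-1578)) = 1/(-1578) = -1/1578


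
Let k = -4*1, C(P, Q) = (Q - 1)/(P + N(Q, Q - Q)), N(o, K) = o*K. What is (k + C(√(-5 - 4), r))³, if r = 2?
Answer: -(12 + I)³/27 ≈ -62.667 - 15.963*I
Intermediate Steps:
N(o, K) = K*o
C(P, Q) = (-1 + Q)/P (C(P, Q) = (Q - 1)/(P + (Q - Q)*Q) = (-1 + Q)/(P + 0*Q) = (-1 + Q)/(P + 0) = (-1 + Q)/P)
k = -4
(k + C(√(-5 - 4), r))³ = (-4 + (-1 + 2)/(√(-5 - 4)))³ = (-4 + 1/√(-9))³ = (-4 + 1/(3*I))³ = (-4 - I/3*1)³ = (-4 - I/3)³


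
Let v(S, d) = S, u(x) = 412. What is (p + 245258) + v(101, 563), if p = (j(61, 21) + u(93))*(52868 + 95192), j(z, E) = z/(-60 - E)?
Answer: 4951900739/81 ≈ 6.1135e+7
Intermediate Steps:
p = 4932026660/81 (p = (-1*61/(60 + 21) + 412)*(52868 + 95192) = (-1*61/81 + 412)*148060 = (-1*61*1/81 + 412)*148060 = (-61/81 + 412)*148060 = (33311/81)*148060 = 4932026660/81 ≈ 6.0889e+7)
(p + 245258) + v(101, 563) = (4932026660/81 + 245258) + 101 = 4951892558/81 + 101 = 4951900739/81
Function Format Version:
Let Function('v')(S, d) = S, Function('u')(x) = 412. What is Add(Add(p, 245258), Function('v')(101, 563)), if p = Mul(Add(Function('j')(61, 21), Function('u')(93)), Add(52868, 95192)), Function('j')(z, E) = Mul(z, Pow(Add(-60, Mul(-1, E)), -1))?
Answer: Rational(4951900739, 81) ≈ 6.1135e+7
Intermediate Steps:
p = Rational(4932026660, 81) (p = Mul(Add(Mul(-1, 61, Pow(Add(60, 21), -1)), 412), Add(52868, 95192)) = Mul(Add(Mul(-1, 61, Pow(81, -1)), 412), 148060) = Mul(Add(Mul(-1, 61, Rational(1, 81)), 412), 148060) = Mul(Add(Rational(-61, 81), 412), 148060) = Mul(Rational(33311, 81), 148060) = Rational(4932026660, 81) ≈ 6.0889e+7)
Add(Add(p, 245258), Function('v')(101, 563)) = Add(Add(Rational(4932026660, 81), 245258), 101) = Add(Rational(4951892558, 81), 101) = Rational(4951900739, 81)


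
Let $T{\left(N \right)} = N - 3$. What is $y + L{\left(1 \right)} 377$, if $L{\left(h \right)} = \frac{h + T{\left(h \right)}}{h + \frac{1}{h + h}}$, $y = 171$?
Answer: $- \frac{241}{3} \approx -80.333$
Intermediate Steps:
$T{\left(N \right)} = -3 + N$
$L{\left(h \right)} = \frac{-3 + 2 h}{h + \frac{1}{2 h}}$ ($L{\left(h \right)} = \frac{h + \left(-3 + h\right)}{h + \frac{1}{h + h}} = \frac{-3 + 2 h}{h + \frac{1}{2 h}}$)
$y + L{\left(1 \right)} 377 = 171 + 2 \cdot 1 \frac{1}{1 + 2 \cdot 1^{2}} \left(-3 + 2 \cdot 1\right) 377 = 171 + 2 \cdot 1 \frac{1}{1 + 2 \cdot 1} \left(-3 + 2\right) 377 = 171 + 2 \cdot 1 \frac{1}{1 + 2} \left(-1\right) 377 = 171 + 2 \cdot 1 \cdot \frac{1}{3} \left(-1\right) 377 = 171 - \frac{754}{3} = - \frac{241}{3}$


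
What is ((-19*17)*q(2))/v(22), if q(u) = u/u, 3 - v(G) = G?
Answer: 17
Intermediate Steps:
v(G) = 3 - G
q(u) = 1
((-19*17)*q(2))/v(22) = (-19*17*1)/(3 - 1*22) = (-323*1)/(3 - 22) = -323/(-19) = -323*(-1/19) = 17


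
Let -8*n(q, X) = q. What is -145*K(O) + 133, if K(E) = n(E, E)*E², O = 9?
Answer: 106769/8 ≈ 13346.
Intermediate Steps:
n(q, X) = -q/8
K(E) = -E³/8 (K(E) = (-E/8)*E² = -E³/8)
-145*K(O) + 133 = -(-145)*9³/8 + 133 = -(-145)*729/8 + 133 = -145*(-729/8) + 133 = 105705/8 + 133 = 106769/8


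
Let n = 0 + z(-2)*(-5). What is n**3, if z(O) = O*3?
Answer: 27000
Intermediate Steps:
z(O) = 3*O
n = 30 (n = 0 + (3*(-2))*(-5) = 0 - 6*(-5) = 0 + 30 = 30)
n**3 = 30**3 = 27000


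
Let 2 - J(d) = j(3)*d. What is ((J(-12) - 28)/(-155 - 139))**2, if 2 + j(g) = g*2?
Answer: 121/21609 ≈ 0.0055995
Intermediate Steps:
j(g) = -2 + 2*g (j(g) = -2 + g*2 = -2 + 2*g)
J(d) = 2 - 4*d (J(d) = 2 - (-2 + 2*3)*d = 2 - (-2 + 6)*d = 2 - 4*d)
((J(-12) - 28)/(-155 - 139))**2 = (((2 - 4*(-12)) - 28)/(-155 - 139))**2 = (((2 + 48) - 28)/(-294))**2 = ((50 - 28)*(-1/294))**2 = (22*(-1/294))**2 = (-11/147)**2 = 121/21609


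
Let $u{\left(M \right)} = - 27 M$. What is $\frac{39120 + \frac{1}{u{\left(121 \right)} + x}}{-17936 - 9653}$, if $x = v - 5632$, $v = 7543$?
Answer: $- \frac{53046719}{37410684} \approx -1.418$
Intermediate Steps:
$x = 1911$ ($x = 7543 - 5632 = 1911$)
$\frac{39120 + \frac{1}{u{\left(121 \right)} + x}}{-17936 - 9653} = \frac{39120 + \frac{1}{\left(-27\right) 121 + 1911}}{-17936 - 9653} = \frac{39120 + \frac{1}{-3267 + 1911}}{-27589} = \left(39120 + \frac{1}{-1356}\right) \left(- \frac{1}{27589}\right) = \left(39120 - \frac{1}{1356}\right) \left(- \frac{1}{27589}\right) = \frac{53046719}{1356} \left(- \frac{1}{27589}\right) = - \frac{53046719}{37410684}$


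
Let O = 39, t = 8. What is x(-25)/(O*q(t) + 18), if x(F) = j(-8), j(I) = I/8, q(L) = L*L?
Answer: -1/2514 ≈ -0.00039777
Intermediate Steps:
q(L) = L²
j(I) = I/8 (j(I) = I*(⅛) = I/8)
x(F) = -1 (x(F) = (⅛)*(-8) = -1)
x(-25)/(O*q(t) + 18) = -1/(39*8² + 18) = -1/(39*64 + 18) = -1/(2496 + 18) = -1/2514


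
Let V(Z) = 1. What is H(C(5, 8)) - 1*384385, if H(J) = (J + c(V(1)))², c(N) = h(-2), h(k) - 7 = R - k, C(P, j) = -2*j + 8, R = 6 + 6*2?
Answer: -384024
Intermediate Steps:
R = 18 (R = 6 + 12 = 18)
C(P, j) = 8 - 2*j
h(k) = 25 - k (h(k) = 7 + (18 - k) = 25 - k)
c(N) = 27 (c(N) = 25 - 1*(-2) = 25 + 2 = 27)
H(J) = (27 + J)² (H(J) = (J + 27)² = (27 + J)²)
H(C(5, 8)) - 1*384385 = (27 + (8 - 2*8))² - 1*384385 = (27 + (8 - 16))² - 384385 = (27 - 8)² - 384385 = 19² - 384385 = 361 - 384385 = -384024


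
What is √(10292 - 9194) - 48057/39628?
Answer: -48057/39628 + 3*√122 ≈ 31.923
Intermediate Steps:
√(10292 - 9194) - 48057/39628 = √1098 - 48057/39628 = 3*√122 - 1*48057/39628 = 3*√122 - 48057/39628 = -48057/39628 + 3*√122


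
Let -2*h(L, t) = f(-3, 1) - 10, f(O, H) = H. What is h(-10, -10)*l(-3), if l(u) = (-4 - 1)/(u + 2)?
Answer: 45/2 ≈ 22.500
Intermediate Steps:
l(u) = -5/(2 + u)
h(L, t) = 9/2 (h(L, t) = -(1 - 10)/2 = -½*(-9) = 9/2)
h(-10, -10)*l(-3) = 9*(-5/(2 - 3))/2 = 9*(-5/(-1))/2 = 9*(-5*(-1))/2 = (9/2)*5 = 45/2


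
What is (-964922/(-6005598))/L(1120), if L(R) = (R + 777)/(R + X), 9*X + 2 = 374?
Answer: 240127732/2441275587 ≈ 0.098362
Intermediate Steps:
X = 124/3 (X = -2/9 + (1/9)*374 = -2/9 + 374/9 = 124/3 ≈ 41.333)
L(R) = (777 + R)/(124/3 + R) (L(R) = (R + 777)/(R + 124/3) = (777 + R)/(124/3 + R))
(-964922/(-6005598))/L(1120) = (-964922/(-6005598))/((3*(777 + 1120)/(124 + 3*1120))) = (-964922*(-1/6005598))/((3*1897/(124 + 3360))) = 482461/(3002799*((3*1897/3484))) = 482461/(3002799*((3*(1/3484)*1897))) = 482461/(3002799*(5691/3484)) = (482461/3002799)*(3484/5691) = 240127732/2441275587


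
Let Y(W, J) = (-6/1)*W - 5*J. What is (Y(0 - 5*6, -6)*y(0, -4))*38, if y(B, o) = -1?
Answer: -7980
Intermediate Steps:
Y(W, J) = -6*W - 5*J (Y(W, J) = (-6*1)*W - 5*J = -6*W - 5*J)
(Y(0 - 5*6, -6)*y(0, -4))*38 = ((-6*(0 - 5*6) - 5*(-6))*(-1))*38 = ((-6*(0 - 30) + 30)*(-1))*38 = ((-6*(-30) + 30)*(-1))*38 = ((180 + 30)*(-1))*38 = (210*(-1))*38 = -210*38 = -7980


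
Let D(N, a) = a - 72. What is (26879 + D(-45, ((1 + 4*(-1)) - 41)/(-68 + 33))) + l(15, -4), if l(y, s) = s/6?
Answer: 2814797/105 ≈ 26808.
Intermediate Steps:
l(y, s) = s/6 (l(y, s) = s*(⅙) = s/6)
D(N, a) = -72 + a
(26879 + D(-45, ((1 + 4*(-1)) - 41)/(-68 + 33))) + l(15, -4) = (26879 + (-72 + ((1 + 4*(-1)) - 41)/(-68 + 33))) + (⅙)*(-4) = (26879 + (-72 + ((1 - 4) - 41)/(-35))) - ⅔ = (26879 + (-72 + (-3 - 41)*(-1/35))) - ⅔ = (26879 + (-72 - 44*(-1/35))) - ⅔ = (26879 + (-72 + 44/35)) - ⅔ = (26879 - 2476/35) - ⅔ = 938289/35 - ⅔ = 2814797/105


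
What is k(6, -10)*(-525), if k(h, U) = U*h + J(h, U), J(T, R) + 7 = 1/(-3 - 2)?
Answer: 35280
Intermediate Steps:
J(T, R) = -36/5 (J(T, R) = -7 + 1/(-3 - 2) = -7 + 1/(-5) = -7 - ⅕ = -36/5)
k(h, U) = -36/5 + U*h (k(h, U) = U*h - 36/5 = -36/5 + U*h)
k(6, -10)*(-525) = (-36/5 - 10*6)*(-525) = (-36/5 - 60)*(-525) = -336/5*(-525) = 35280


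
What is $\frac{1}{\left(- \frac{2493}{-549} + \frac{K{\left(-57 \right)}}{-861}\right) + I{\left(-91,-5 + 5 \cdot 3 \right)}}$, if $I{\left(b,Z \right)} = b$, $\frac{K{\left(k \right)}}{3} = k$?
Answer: $- \frac{17507}{1510161} \approx -0.011593$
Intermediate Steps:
$K{\left(k \right)} = 3 k$
$\frac{1}{\left(- \frac{2493}{-549} + \frac{K{\left(-57 \right)}}{-861}\right) + I{\left(-91,-5 + 5 \cdot 3 \right)}} = \frac{1}{\left(- \frac{2493}{-549} + \frac{3 \left(-57\right)}{-861}\right) - 91} = \frac{1}{\left(\left(-2493\right) \left(- \frac{1}{549}\right) - - \frac{57}{287}\right) - 91} = \frac{1}{\left(\frac{277}{61} + \frac{57}{287}\right) - 91} = \frac{1}{\frac{82976}{17507} - 91} = \frac{1}{- \frac{1510161}{17507}} = - \frac{17507}{1510161}$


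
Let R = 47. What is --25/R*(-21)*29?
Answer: -15225/47 ≈ -323.94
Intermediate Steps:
--25/R*(-21)*29 = --25/47*(-21)*29 = --25*1/47*(-21)*29 = -(-25/47*(-21))*29 = -525*29/47 = -1*15225/47 = -15225/47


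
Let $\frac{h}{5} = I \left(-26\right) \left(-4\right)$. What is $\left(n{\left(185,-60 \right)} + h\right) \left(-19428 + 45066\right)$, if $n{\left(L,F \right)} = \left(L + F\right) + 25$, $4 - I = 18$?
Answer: $-182798940$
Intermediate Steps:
$I = -14$ ($I = 4 - 18 = -14$)
$h = -7280$ ($h = 5 \left(-14\right) \left(-26\right) \left(-4\right) = 5 \cdot 364 \left(-4\right) = 5 \left(-1456\right) = -7280$)
$n{\left(L,F \right)} = 25 + F + L$ ($n{\left(L,F \right)} = \left(F + L\right) + 25 = 25 + F + L$)
$\left(n{\left(185,-60 \right)} + h\right) \left(-19428 + 45066\right) = \left(\left(25 - 60 + 185\right) - 7280\right) \left(-19428 + 45066\right) = \left(150 - 7280\right) 25638 = \left(-7130\right) 25638 = -182798940$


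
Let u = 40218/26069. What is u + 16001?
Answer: 417170287/26069 ≈ 16003.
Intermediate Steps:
u = 40218/26069 (u = 40218*(1/26069) = 40218/26069 ≈ 1.5428)
u + 16001 = 40218/26069 + 16001 = 417170287/26069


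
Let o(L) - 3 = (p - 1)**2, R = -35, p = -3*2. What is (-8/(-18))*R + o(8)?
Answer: 328/9 ≈ 36.444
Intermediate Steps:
p = -6
o(L) = 52 (o(L) = 3 + (-6 - 1)**2 = 3 + (-7)**2 = 3 + 49 = 52)
(-8/(-18))*R + o(8) = -8/(-18)*(-35) + 52 = -8*(-1/18)*(-35) + 52 = (4/9)*(-35) + 52 = -140/9 + 52 = 328/9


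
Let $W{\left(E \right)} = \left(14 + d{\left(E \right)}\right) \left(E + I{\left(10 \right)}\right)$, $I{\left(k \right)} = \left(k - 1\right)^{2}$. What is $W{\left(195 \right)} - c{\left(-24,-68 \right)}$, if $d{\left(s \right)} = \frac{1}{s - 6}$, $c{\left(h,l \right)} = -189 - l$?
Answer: $\frac{251147}{63} \approx 3986.5$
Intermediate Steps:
$I{\left(k \right)} = \left(-1 + k\right)^{2}$
$d{\left(s \right)} = \frac{1}{-6 + s}$
$W{\left(E \right)} = \left(14 + \frac{1}{-6 + E}\right) \left(81 + E\right)$ ($W{\left(E \right)} = \left(14 + \frac{1}{-6 + E}\right) \left(E + \left(-1 + 10\right)^{2}\right) = \left(14 + \frac{1}{-6 + E}\right) \left(E + 9^{2}\right) = \left(14 + \frac{1}{-6 + E}\right) \left(E + 81\right) = \left(14 + \frac{1}{-6 + E}\right) \left(81 + E\right)$)
$W{\left(195 \right)} - c{\left(-24,-68 \right)} = \frac{-6723 + 14 \cdot 195^{2} + 1051 \cdot 195}{-6 + 195} - \left(-189 - -68\right) = \frac{-6723 + 14 \cdot 38025 + 204945}{189} - \left(-189 + 68\right) = \frac{-6723 + 532350 + 204945}{189} - -121 = \frac{1}{189} \cdot 730572 + 121 = \frac{243524}{63} + 121 = \frac{251147}{63}$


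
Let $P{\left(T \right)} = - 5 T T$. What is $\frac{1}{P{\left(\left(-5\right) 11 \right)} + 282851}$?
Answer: $\frac{1}{267726} \approx 3.7352 \cdot 10^{-6}$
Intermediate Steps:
$P{\left(T \right)} = - 5 T^{2}$
$\frac{1}{P{\left(\left(-5\right) 11 \right)} + 282851} = \frac{1}{- 5 \left(\left(-5\right) 11\right)^{2} + 282851} = \frac{1}{- 5 \left(-55\right)^{2} + 282851} = \frac{1}{\left(-5\right) 3025 + 282851} = \frac{1}{-15125 + 282851} = \frac{1}{267726}$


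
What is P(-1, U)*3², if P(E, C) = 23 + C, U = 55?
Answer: 702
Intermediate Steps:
P(-1, U)*3² = (23 + 55)*3² = 78*9 = 702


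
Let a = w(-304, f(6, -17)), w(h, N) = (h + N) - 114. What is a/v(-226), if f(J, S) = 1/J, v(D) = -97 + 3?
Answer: 2507/564 ≈ 4.4450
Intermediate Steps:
v(D) = -94
w(h, N) = -114 + N + h (w(h, N) = (N + h) - 114 = -114 + N + h)
a = -2507/6 (a = -114 + 1/6 - 304 = -114 + ⅙ - 304 = -2507/6 ≈ -417.83)
a/v(-226) = -2507/6/(-94) = -2507/6*(-1/94) = 2507/564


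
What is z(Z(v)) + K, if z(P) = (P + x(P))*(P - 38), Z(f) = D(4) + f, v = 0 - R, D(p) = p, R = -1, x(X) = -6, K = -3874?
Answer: -3841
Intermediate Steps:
v = 1 (v = 0 - 1*(-1) = 0 + 1 = 1)
Z(f) = 4 + f
z(P) = (-38 + P)*(-6 + P) (z(P) = (P - 6)*(P - 38) = (-6 + P)*(-38 + P) = (-38 + P)*(-6 + P))
z(Z(v)) + K = (228 + (4 + 1)² - 44*(4 + 1)) - 3874 = (228 + 5² - 44*5) - 3874 = (228 + 25 - 220) - 3874 = 33 - 3874 = -3841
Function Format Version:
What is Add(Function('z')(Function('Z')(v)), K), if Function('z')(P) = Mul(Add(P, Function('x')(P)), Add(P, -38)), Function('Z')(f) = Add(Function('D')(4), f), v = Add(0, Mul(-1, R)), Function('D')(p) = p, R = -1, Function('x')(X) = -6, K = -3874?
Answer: -3841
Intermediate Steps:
v = 1 (v = Add(0, Mul(-1, -1)) = Add(0, 1) = 1)
Function('Z')(f) = Add(4, f)
Function('z')(P) = Mul(Add(-38, P), Add(-6, P)) (Function('z')(P) = Mul(Add(P, -6), Add(P, -38)) = Mul(Add(-6, P), Add(-38, P)) = Mul(Add(-38, P), Add(-6, P)))
Add(Function('z')(Function('Z')(v)), K) = Add(Add(228, Pow(Add(4, 1), 2), Mul(-44, Add(4, 1))), -3874) = Add(Add(228, Pow(5, 2), Mul(-44, 5)), -3874) = Add(Add(228, 25, -220), -3874) = Add(33, -3874) = -3841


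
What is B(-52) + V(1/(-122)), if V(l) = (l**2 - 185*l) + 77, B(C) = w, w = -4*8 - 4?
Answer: 632815/14884 ≈ 42.516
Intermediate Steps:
w = -36 (w = -32 - 4 = -36)
B(C) = -36
V(l) = 77 + l**2 - 185*l
B(-52) + V(1/(-122)) = -36 + (77 + (1/(-122))**2 - 185/(-122)) = -36 + (77 + (-1/122)**2 - 185*(-1/122)) = -36 + (77 + 1/14884 + 185/122) = -36 + 1168639/14884 = 632815/14884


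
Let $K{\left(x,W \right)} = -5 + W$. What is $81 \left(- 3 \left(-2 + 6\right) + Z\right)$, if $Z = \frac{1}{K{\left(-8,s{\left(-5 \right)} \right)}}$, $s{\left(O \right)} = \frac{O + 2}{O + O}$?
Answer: $- \frac{46494}{47} \approx -989.23$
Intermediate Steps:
$s{\left(O \right)} = \frac{2 + O}{2 O}$
$Z = - \frac{10}{47}$ ($Z = \frac{1}{-5 + \frac{2 - 5}{2 \left(-5\right)}} = \frac{1}{-5 + \frac{1}{2} \left(- \frac{1}{5}\right) \left(-3\right)} = \frac{1}{-5 + \frac{3}{10}} = \frac{1}{- \frac{47}{10}} = - \frac{10}{47} \approx -0.21277$)
$81 \left(- 3 \left(-2 + 6\right) + Z\right) = 81 \left(- 3 \left(-2 + 6\right) - \frac{10}{47}\right) = 81 \left(\left(-3\right) 4 - \frac{10}{47}\right) = 81 \left(-12 - \frac{10}{47}\right) = 81 \left(- \frac{574}{47}\right) = - \frac{46494}{47}$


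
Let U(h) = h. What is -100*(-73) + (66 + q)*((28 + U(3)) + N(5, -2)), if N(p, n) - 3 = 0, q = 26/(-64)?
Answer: 152483/16 ≈ 9530.2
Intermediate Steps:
q = -13/32 (q = 26*(-1/64) = -13/32 ≈ -0.40625)
N(p, n) = 3 (N(p, n) = 3 + 0 = 3)
-100*(-73) + (66 + q)*((28 + U(3)) + N(5, -2)) = -100*(-73) + (66 - 13/32)*((28 + 3) + 3) = 7300 + 2099*(31 + 3)/32 = 7300 + (2099/32)*34 = 7300 + 35683/16 = 152483/16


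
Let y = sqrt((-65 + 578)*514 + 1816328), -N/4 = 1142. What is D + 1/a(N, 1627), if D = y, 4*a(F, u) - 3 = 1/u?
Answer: 3254/2441 + sqrt(2080010) ≈ 1443.6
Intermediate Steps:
N = -4568 (N = -4*1142 = -4568)
a(F, u) = 3/4 + 1/(4*u)
y = sqrt(2080010) (y = sqrt(513*514 + 1816328) = sqrt(263682 + 1816328) = sqrt(2080010) ≈ 1442.2)
D = sqrt(2080010) ≈ 1442.2
D + 1/a(N, 1627) = sqrt(2080010) + 1/((1/4)*(1 + 3*1627)/1627) = sqrt(2080010) + 1/((1/4)*(1/1627)*(1 + 4881)) = sqrt(2080010) + 1/((1/4)*(1/1627)*4882) = sqrt(2080010) + 1/(2441/3254) = sqrt(2080010) + 3254/2441 = 3254/2441 + sqrt(2080010)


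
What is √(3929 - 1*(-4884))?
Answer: √8813 ≈ 93.878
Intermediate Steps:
√(3929 - 1*(-4884)) = √(3929 + 4884) = √8813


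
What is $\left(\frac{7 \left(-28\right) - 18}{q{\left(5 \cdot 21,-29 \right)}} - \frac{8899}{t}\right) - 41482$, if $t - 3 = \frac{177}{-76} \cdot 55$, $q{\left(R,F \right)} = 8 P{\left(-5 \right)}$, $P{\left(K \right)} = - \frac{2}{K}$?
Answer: $- \frac{3154630645}{76056} \approx -41478.0$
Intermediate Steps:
$q{\left(R,F \right)} = \frac{16}{5}$ ($q{\left(R,F \right)} = 8 \left(- \frac{2}{-5}\right) = 8 \left(\left(-2\right) \left(- \frac{1}{5}\right)\right) = 8 \cdot \frac{2}{5} = \frac{16}{5}$)
$t = - \frac{9507}{76}$ ($t = 3 + \frac{177}{-76} \cdot 55 = 3 + 177 \left(- \frac{1}{76}\right) 55 = 3 - \frac{9735}{76} = - \frac{9507}{76} \approx -125.09$)
$\left(\frac{7 \left(-28\right) - 18}{q{\left(5 \cdot 21,-29 \right)}} - \frac{8899}{t}\right) - 41482 = \left(\frac{7 \left(-28\right) - 18}{\frac{16}{5}} - \frac{8899}{- \frac{9507}{76}}\right) - 41482 = \left(\left(-196 - 18\right) \frac{5}{16} - - \frac{676324}{9507}\right) - 41482 = \left(\left(-214\right) \frac{5}{16} + \frac{676324}{9507}\right) - 41482 = \left(- \frac{535}{8} + \frac{676324}{9507}\right) - 41482 = \frac{324347}{76056} - 41482 = - \frac{3154630645}{76056}$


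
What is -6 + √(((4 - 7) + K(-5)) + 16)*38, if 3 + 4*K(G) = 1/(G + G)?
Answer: -6 + 19*√4890/10 ≈ 126.86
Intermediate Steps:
K(G) = -¾ + 1/(8*G) (K(G) = -¾ + 1/(4*(G + G)) = -¾ + 1/(4*((2*G))) = -¾ + (1/(2*G))/4 = -¾ + 1/(8*G))
-6 + √(((4 - 7) + K(-5)) + 16)*38 = -6 + √(((4 - 7) + (⅛)*(1 - 6*(-5))/(-5)) + 16)*38 = -6 + √((-3 + (⅛)*(-⅕)*(1 + 30)) + 16)*38 = -6 + √((-3 + (⅛)*(-⅕)*31) + 16)*38 = -6 + √((-3 - 31/40) + 16)*38 = -6 + √(-151/40 + 16)*38 = -6 + √(489/40)*38 = -6 + (√4890/20)*38 = -6 + 19*√4890/10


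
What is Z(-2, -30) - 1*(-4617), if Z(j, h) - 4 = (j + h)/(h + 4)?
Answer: 60089/13 ≈ 4622.2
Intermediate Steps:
Z(j, h) = 4 + (h + j)/(4 + h) (Z(j, h) = 4 + (j + h)/(h + 4) = 4 + (h + j)/(4 + h))
Z(-2, -30) - 1*(-4617) = (16 - 2 + 5*(-30))/(4 - 30) - 1*(-4617) = (16 - 2 - 150)/(-26) + 4617 = -1/26*(-136) + 4617 = 68/13 + 4617 = 60089/13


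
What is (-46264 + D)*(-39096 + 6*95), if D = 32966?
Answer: 512318748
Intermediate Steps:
(-46264 + D)*(-39096 + 6*95) = (-46264 + 32966)*(-39096 + 6*95) = -13298*(-39096 + 570) = -13298*(-38526) = 512318748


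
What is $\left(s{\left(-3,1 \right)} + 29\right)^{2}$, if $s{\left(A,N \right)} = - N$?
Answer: $784$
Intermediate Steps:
$\left(s{\left(-3,1 \right)} + 29\right)^{2} = \left(\left(-1\right) 1 + 29\right)^{2} = \left(-1 + 29\right)^{2} = 28^{2} = 784$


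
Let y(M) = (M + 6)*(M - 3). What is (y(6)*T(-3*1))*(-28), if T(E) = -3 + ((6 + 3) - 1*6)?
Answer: 0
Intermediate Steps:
T(E) = 0 (T(E) = -3 + (9 - 6) = -3 + 3 = 0)
y(M) = (-3 + M)*(6 + M) (y(M) = (6 + M)*(-3 + M) = (-3 + M)*(6 + M))
(y(6)*T(-3*1))*(-28) = ((-18 + 6**2 + 3*6)*0)*(-28) = ((-18 + 36 + 18)*0)*(-28) = (36*0)*(-28) = 0*(-28) = 0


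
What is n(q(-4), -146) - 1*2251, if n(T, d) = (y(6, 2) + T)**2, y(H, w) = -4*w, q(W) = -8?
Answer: -1995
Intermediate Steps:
n(T, d) = (-8 + T)**2 (n(T, d) = (-4*2 + T)**2 = (-8 + T)**2)
n(q(-4), -146) - 1*2251 = (-8 - 8)**2 - 1*2251 = (-16)**2 - 2251 = 256 - 2251 = -1995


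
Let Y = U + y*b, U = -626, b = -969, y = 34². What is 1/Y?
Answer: -1/1120790 ≈ -8.9223e-7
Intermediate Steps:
y = 1156
Y = -1120790 (Y = -626 + 1156*(-969) = -626 - 1120164 = -1120790)
1/Y = 1/(-1120790) = -1/1120790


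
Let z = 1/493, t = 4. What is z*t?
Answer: 4/493 ≈ 0.0081136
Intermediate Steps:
z = 1/493 ≈ 0.0020284
z*t = (1/493)*4 = 4/493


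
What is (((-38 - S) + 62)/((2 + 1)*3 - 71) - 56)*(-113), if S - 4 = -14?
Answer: 198089/31 ≈ 6390.0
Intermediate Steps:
S = -10 (S = 4 - 14 = -10)
(((-38 - S) + 62)/((2 + 1)*3 - 71) - 56)*(-113) = (((-38 - 1*(-10)) + 62)/((2 + 1)*3 - 71) - 56)*(-113) = (((-38 + 10) + 62)/(3*3 - 71) - 56)*(-113) = ((-28 + 62)/(9 - 71) - 56)*(-113) = (34/(-62) - 56)*(-113) = (34*(-1/62) - 56)*(-113) = (-17/31 - 56)*(-113) = -1753/31*(-113) = 198089/31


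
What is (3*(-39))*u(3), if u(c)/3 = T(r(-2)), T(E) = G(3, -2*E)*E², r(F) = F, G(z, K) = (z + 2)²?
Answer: -35100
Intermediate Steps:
G(z, K) = (2 + z)²
T(E) = 25*E² (T(E) = (2 + 3)²*E² = 5²*E² = 25*E²)
u(c) = 300 (u(c) = 3*(25*(-2)²) = 3*(25*4) = 3*100 = 300)
(3*(-39))*u(3) = (3*(-39))*300 = -117*300 = -35100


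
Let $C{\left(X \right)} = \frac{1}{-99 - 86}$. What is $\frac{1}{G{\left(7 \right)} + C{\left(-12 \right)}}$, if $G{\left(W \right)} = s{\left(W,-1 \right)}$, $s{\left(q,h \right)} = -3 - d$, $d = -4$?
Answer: $\frac{185}{184} \approx 1.0054$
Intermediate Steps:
$s{\left(q,h \right)} = 1$ ($s{\left(q,h \right)} = -3 - -4 = -3 + 4 = 1$)
$G{\left(W \right)} = 1$
$C{\left(X \right)} = - \frac{1}{185}$ ($C{\left(X \right)} = \frac{1}{-185} = - \frac{1}{185}$)
$\frac{1}{G{\left(7 \right)} + C{\left(-12 \right)}} = \frac{1}{1 - \frac{1}{185}} = \frac{1}{\frac{184}{185}} = \frac{185}{184}$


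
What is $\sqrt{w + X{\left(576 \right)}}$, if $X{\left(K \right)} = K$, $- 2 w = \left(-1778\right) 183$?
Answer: $\sqrt{163263} \approx 404.06$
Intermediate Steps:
$w = 162687$ ($w = - \frac{\left(-1778\right) 183}{2} = \left(- \frac{1}{2}\right) \left(-325374\right) = 162687$)
$\sqrt{w + X{\left(576 \right)}} = \sqrt{162687 + 576} = \sqrt{163263}$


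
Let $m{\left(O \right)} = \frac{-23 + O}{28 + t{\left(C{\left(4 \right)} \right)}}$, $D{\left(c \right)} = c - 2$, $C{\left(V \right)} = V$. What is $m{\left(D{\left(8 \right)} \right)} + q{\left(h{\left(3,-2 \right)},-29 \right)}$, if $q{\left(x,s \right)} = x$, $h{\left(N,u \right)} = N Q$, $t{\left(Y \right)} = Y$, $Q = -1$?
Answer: $- \frac{113}{32} \approx -3.5313$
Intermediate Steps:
$D{\left(c \right)} = -2 + c$
$h{\left(N,u \right)} = - N$ ($h{\left(N,u \right)} = N \left(-1\right) = - N$)
$m{\left(O \right)} = - \frac{23}{32} + \frac{O}{32}$ ($m{\left(O \right)} = \frac{-23 + O}{28 + 4} = \frac{-23 + O}{32} = \left(-23 + O\right) \frac{1}{32} = - \frac{23}{32} + \frac{O}{32}$)
$m{\left(D{\left(8 \right)} \right)} + q{\left(h{\left(3,-2 \right)},-29 \right)} = \left(- \frac{23}{32} + \frac{-2 + 8}{32}\right) - 3 = \left(- \frac{23}{32} + \frac{1}{32} \cdot 6\right) - 3 = \left(- \frac{23}{32} + \frac{3}{16}\right) - 3 = - \frac{17}{32} - 3 = - \frac{113}{32}$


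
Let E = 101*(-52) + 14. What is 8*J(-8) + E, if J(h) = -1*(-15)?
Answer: -5118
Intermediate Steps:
J(h) = 15
E = -5238 (E = -5252 + 14 = -5238)
8*J(-8) + E = 8*15 - 5238 = 120 - 5238 = -5118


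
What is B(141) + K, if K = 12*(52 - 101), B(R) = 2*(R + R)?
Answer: -24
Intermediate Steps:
B(R) = 4*R (B(R) = 2*(2*R) = 4*R)
K = -588 (K = 12*(-49) = -588)
B(141) + K = 4*141 - 588 = 564 - 588 = -24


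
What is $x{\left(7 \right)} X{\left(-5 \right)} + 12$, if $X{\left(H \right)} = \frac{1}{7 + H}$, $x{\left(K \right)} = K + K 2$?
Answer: $\frac{45}{2} \approx 22.5$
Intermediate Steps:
$x{\left(K \right)} = 3 K$ ($x{\left(K \right)} = K + 2 K = 3 K$)
$x{\left(7 \right)} X{\left(-5 \right)} + 12 = \frac{3 \cdot 7}{7 - 5} + 12 = \frac{21}{2} + 12 = \frac{45}{2}$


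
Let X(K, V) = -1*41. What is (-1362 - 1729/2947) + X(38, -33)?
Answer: -590910/421 ≈ -1403.6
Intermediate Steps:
X(K, V) = -41
(-1362 - 1729/2947) + X(38, -33) = (-1362 - 1729/2947) - 41 = (-1362 - 1729*1/2947) - 41 = (-1362 - 247/421) - 41 = -573649/421 - 41 = -590910/421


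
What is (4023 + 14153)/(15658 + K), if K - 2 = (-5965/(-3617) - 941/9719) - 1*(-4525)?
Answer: 638952251648/709630450493 ≈ 0.90040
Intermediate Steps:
K = 159195021559/35153623 (K = 2 + ((-5965/(-3617) - 941/9719) - 1*(-4525)) = 2 + ((-5965*(-1/3617) - 941*1/9719) + 4525) = 2 + ((5965/3617 - 941/9719) + 4525) = 2 + (54570238/35153623 + 4525) = 2 + 159124714313/35153623 = 159195021559/35153623 ≈ 4528.6)
(4023 + 14153)/(15658 + K) = (4023 + 14153)/(15658 + 159195021559/35153623) = 18176/(709630450493/35153623) = 18176*(35153623/709630450493) = 638952251648/709630450493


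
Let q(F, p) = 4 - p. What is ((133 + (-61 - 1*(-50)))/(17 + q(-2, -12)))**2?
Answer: 14884/1089 ≈ 13.668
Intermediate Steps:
((133 + (-61 - 1*(-50)))/(17 + q(-2, -12)))**2 = ((133 + (-61 - 1*(-50)))/(17 + (4 - 1*(-12))))**2 = ((133 + (-61 + 50))/(17 + (4 + 12)))**2 = ((133 - 11)/(17 + 16))**2 = (122/33)**2 = 14884/1089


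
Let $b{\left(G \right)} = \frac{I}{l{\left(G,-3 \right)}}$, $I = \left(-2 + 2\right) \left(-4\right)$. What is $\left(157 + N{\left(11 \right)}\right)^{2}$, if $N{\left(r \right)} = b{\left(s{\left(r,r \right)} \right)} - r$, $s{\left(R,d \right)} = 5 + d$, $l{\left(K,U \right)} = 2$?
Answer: $21316$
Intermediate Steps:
$I = 0$ ($I = 0 \left(-4\right) = 0$)
$b{\left(G \right)} = 0$ ($b{\left(G \right)} = \frac{0}{2} = 0 \cdot \frac{1}{2} = 0$)
$N{\left(r \right)} = - r$ ($N{\left(r \right)} = 0 - r = - r$)
$\left(157 + N{\left(11 \right)}\right)^{2} = \left(157 - 11\right)^{2} = 146^{2} = 21316$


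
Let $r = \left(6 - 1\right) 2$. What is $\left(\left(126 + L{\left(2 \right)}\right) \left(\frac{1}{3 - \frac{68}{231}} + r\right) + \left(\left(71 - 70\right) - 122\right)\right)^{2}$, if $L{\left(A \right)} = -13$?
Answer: $\frac{431291665984}{390625} \approx 1.1041 \cdot 10^{6}$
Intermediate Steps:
$r = 10$ ($r = 5 \cdot 2 = 10$)
$\left(\left(126 + L{\left(2 \right)}\right) \left(\frac{1}{3 - \frac{68}{231}} + r\right) + \left(\left(71 - 70\right) - 122\right)\right)^{2} = \left(\left(126 - 13\right) \left(\frac{1}{3 - \frac{68}{231}} + 10\right) + \left(\left(71 - 70\right) - 122\right)\right)^{2} = \left(113 \left(\frac{1}{3 - \frac{68}{231}} + 10\right) + \left(1 - 122\right)\right)^{2} = \left(113 \left(\frac{1}{3 - \frac{68}{231}} + 10\right) - 121\right)^{2} = \left(113 \left(\frac{1}{\frac{625}{231}} + 10\right) - 121\right)^{2} = \left(113 \left(\frac{231}{625} + 10\right) - 121\right)^{2} = \left(113 \cdot \frac{6481}{625} - 121\right)^{2} = \left(\frac{732353}{625} - 121\right)^{2} = \left(\frac{656728}{625}\right)^{2} = \frac{431291665984}{390625}$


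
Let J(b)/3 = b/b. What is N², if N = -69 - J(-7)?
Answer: 5184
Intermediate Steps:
J(b) = 3 (J(b) = 3*(b/b) = 3*1 = 3)
N = -72 (N = -69 - 1*3 = -69 - 3 = -72)
N² = (-72)² = 5184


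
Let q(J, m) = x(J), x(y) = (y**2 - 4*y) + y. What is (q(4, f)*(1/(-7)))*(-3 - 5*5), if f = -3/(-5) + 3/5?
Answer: 16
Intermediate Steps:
x(y) = y**2 - 3*y
f = 6/5 (f = -3*(-1/5) + 3*(1/5) = 3/5 + 3/5 = 6/5 ≈ 1.2000)
q(J, m) = J*(-3 + J)
(q(4, f)*(1/(-7)))*(-3 - 5*5) = ((4*(-3 + 4))*(1/(-7)))*(-3 - 5*5) = ((4*1)*(1*(-1/7)))*(-3 - 25) = (4*(-1/7))*(-28) = -4/7*(-28) = 16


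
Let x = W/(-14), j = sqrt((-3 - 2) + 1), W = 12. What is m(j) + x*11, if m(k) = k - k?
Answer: -66/7 ≈ -9.4286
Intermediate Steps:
j = 2*I (j = sqrt(-5 + 1) = sqrt(-4) = 2*I ≈ 2.0*I)
x = -6/7 (x = 12/(-14) = 12*(-1/14) = -6/7 ≈ -0.85714)
m(k) = 0
m(j) + x*11 = 0 - 6/7*11 = 0 - 66/7 = -66/7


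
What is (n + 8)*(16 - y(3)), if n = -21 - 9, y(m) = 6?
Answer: -220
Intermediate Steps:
n = -30
(n + 8)*(16 - y(3)) = (-30 + 8)*(16 - 1*6) = -22*(16 - 6) = -22*10 = -220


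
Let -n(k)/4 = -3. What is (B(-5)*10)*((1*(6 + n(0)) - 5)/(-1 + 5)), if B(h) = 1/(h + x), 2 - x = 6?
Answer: -65/18 ≈ -3.6111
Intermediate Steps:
x = -4 (x = 2 - 1*6 = 2 - 6 = -4)
n(k) = 12 (n(k) = -4*(-3) = 12)
B(h) = 1/(-4 + h) (B(h) = 1/(h - 4) = 1/(-4 + h))
(B(-5)*10)*((1*(6 + n(0)) - 5)/(-1 + 5)) = (10/(-4 - 5))*((1*(6 + 12) - 5)/(-1 + 5)) = (10/(-9))*((1*18 - 5)/4) = (-⅑*10)*((18 - 5)*(¼)) = -130/(9*4) = -10/9*13/4 = -65/18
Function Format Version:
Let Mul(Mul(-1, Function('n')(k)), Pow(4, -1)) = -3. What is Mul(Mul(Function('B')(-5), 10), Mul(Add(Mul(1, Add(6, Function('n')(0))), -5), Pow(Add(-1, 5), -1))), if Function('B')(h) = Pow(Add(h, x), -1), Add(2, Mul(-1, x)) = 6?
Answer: Rational(-65, 18) ≈ -3.6111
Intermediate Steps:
x = -4 (x = Add(2, Mul(-1, 6)) = Add(2, -6) = -4)
Function('n')(k) = 12 (Function('n')(k) = Mul(-4, -3) = 12)
Function('B')(h) = Pow(Add(-4, h), -1) (Function('B')(h) = Pow(Add(h, -4), -1) = Pow(Add(-4, h), -1))
Mul(Mul(Function('B')(-5), 10), Mul(Add(Mul(1, Add(6, Function('n')(0))), -5), Pow(Add(-1, 5), -1))) = Mul(Mul(Pow(Add(-4, -5), -1), 10), Mul(Add(Mul(1, Add(6, 12)), -5), Pow(Add(-1, 5), -1))) = Mul(Mul(Pow(-9, -1), 10), Mul(Add(Mul(1, 18), -5), Pow(4, -1))) = Mul(Mul(Rational(-1, 9), 10), Mul(Add(18, -5), Rational(1, 4))) = Mul(Rational(-10, 9), Mul(13, Rational(1, 4))) = Mul(Rational(-10, 9), Rational(13, 4)) = Rational(-65, 18)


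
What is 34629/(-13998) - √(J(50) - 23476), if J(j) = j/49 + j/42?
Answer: -11543/4666 - I*√10351941/21 ≈ -2.4739 - 153.21*I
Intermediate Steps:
J(j) = 13*j/294 (J(j) = j*(1/49) + j*(1/42) = j/49 + j/42 = 13*j/294)
34629/(-13998) - √(J(50) - 23476) = 34629/(-13998) - √((13/294)*50 - 23476) = 34629*(-1/13998) - √(325/147 - 23476) = -11543/4666 - √(-3450647/147) = -11543/4666 - I*√10351941/21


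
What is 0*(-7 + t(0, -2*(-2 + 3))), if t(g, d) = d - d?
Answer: 0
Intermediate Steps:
t(g, d) = 0
0*(-7 + t(0, -2*(-2 + 3))) = 0*(-7 + 0) = 0*(-7) = 0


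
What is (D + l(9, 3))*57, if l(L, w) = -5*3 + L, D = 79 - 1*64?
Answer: 513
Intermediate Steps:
D = 15 (D = 79 - 64 = 15)
l(L, w) = -15 + L
(D + l(9, 3))*57 = (15 + (-15 + 9))*57 = (15 - 6)*57 = 9*57 = 513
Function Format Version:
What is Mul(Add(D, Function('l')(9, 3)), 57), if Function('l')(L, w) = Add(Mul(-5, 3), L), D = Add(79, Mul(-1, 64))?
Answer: 513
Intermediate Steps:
D = 15 (D = Add(79, -64) = 15)
Function('l')(L, w) = Add(-15, L)
Mul(Add(D, Function('l')(9, 3)), 57) = Mul(Add(15, Add(-15, 9)), 57) = Mul(Add(15, -6), 57) = Mul(9, 57) = 513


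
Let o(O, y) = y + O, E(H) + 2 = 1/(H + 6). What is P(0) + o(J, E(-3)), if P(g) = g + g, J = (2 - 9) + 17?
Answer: 25/3 ≈ 8.3333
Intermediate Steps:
E(H) = -2 + 1/(6 + H) (E(H) = -2 + 1/(H + 6) = -2 + 1/(6 + H))
J = 10 (J = -7 + 17 = 10)
o(O, y) = O + y
P(g) = 2*g
P(0) + o(J, E(-3)) = 2*0 + (10 + (-11 - 2*(-3))/(6 - 3)) = 0 + (10 + (-11 + 6)/3) = 0 + (10 + (⅓)*(-5)) = 0 + (10 - 5/3) = 0 + 25/3 = 25/3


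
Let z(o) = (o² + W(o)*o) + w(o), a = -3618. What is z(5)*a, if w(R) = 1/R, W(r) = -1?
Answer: -365418/5 ≈ -73084.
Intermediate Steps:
z(o) = 1/o + o² - o (z(o) = (o² - o) + 1/o = 1/o + o² - o)
z(5)*a = (1/5 + 5² - 1*5)*(-3618) = (⅕ + 25 - 5)*(-3618) = (101/5)*(-3618) = -365418/5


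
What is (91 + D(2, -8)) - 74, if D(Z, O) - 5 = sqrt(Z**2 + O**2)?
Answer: 22 + 2*sqrt(17) ≈ 30.246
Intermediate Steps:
D(Z, O) = 5 + sqrt(O**2 + Z**2) (D(Z, O) = 5 + sqrt(Z**2 + O**2) = 5 + sqrt(O**2 + Z**2))
(91 + D(2, -8)) - 74 = (91 + (5 + sqrt((-8)**2 + 2**2))) - 74 = (91 + (5 + sqrt(64 + 4))) - 74 = (91 + (5 + sqrt(68))) - 74 = (91 + (5 + 2*sqrt(17))) - 74 = (96 + 2*sqrt(17)) - 74 = 22 + 2*sqrt(17)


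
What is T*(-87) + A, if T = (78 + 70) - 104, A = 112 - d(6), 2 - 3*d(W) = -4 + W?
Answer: -3716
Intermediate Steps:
d(W) = 2 - W/3 (d(W) = ⅔ - (-4 + W)/3 = ⅔ + (4/3 - W/3) = 2 - W/3)
A = 112 (A = 112 - (2 - ⅓*6) = 112 - (2 - 2) = 112 - 1*0 = 112 + 0 = 112)
T = 44 (T = 148 - 104 = 44)
T*(-87) + A = 44*(-87) + 112 = -3828 + 112 = -3716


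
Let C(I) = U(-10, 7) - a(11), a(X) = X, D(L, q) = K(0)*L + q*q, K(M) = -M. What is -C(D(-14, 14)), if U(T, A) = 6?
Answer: 5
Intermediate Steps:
D(L, q) = q**2 (D(L, q) = (-1*0)*L + q*q = 0*L + q**2 = 0 + q**2 = q**2)
C(I) = -5 (C(I) = 6 - 1*11 = 6 - 11 = -5)
-C(D(-14, 14)) = -1*(-5) = 5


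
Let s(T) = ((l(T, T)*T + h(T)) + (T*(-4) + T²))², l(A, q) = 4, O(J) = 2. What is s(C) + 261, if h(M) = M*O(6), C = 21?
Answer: 233550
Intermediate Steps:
h(M) = 2*M (h(M) = M*2 = 2*M)
s(T) = (T² + 2*T)² (s(T) = ((4*T + 2*T) + (T*(-4) + T²))² = (6*T + (-4*T + T²))² = (6*T + (T² - 4*T))² = (T² + 2*T)²)
s(C) + 261 = 21²*(2 + 21)² + 261 = 441*23² + 261 = 441*529 + 261 = 233289 + 261 = 233550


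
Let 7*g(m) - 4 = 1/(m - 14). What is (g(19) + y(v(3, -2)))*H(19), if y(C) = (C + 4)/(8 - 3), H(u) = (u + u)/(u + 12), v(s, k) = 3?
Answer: 76/31 ≈ 2.4516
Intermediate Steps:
H(u) = 2*u/(12 + u) (H(u) = (2*u)/(12 + u) = 2*u/(12 + u))
y(C) = 4/5 + C/5 (y(C) = (4 + C)/5 = (4 + C)*(1/5) = 4/5 + C/5)
g(m) = 4/7 + 1/(7*(-14 + m)) (g(m) = 4/7 + 1/(7*(m - 14)) = 4/7 + 1/(7*(-14 + m)))
(g(19) + y(v(3, -2)))*H(19) = ((-55 + 4*19)/(7*(-14 + 19)) + (4/5 + (1/5)*3))*(2*19/(12 + 19)) = ((1/7)*(-55 + 76)/5 + (4/5 + 3/5))*(2*19/31) = ((1/7)*(1/5)*21 + 7/5)*(2*19*(1/31)) = (3/5 + 7/5)*(38/31) = 2*(38/31) = 76/31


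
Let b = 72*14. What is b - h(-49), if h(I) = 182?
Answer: 826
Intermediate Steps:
b = 1008
b - h(-49) = 1008 - 1*182 = 1008 - 182 = 826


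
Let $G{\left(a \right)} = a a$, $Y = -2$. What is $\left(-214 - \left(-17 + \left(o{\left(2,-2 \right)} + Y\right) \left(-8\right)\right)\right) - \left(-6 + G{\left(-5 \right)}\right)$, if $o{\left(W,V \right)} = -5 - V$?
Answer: $-256$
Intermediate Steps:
$G{\left(a \right)} = a^{2}$
$\left(-214 - \left(-17 + \left(o{\left(2,-2 \right)} + Y\right) \left(-8\right)\right)\right) - \left(-6 + G{\left(-5 \right)}\right) = \left(-214 + \left(17 - \left(\left(-5 - -2\right) - 2\right) \left(-8\right)\right)\right) + \left(6 - \left(-5\right)^{2}\right) = \left(-214 + \left(17 - \left(\left(-5 + 2\right) - 2\right) \left(-8\right)\right)\right) + \left(6 - 25\right) = \left(-214 + \left(17 - \left(-3 - 2\right) \left(-8\right)\right)\right) + \left(6 - 25\right) = \left(-214 + \left(17 - \left(-5\right) \left(-8\right)\right)\right) - 19 = \left(-214 + \left(17 - 40\right)\right) - 19 = \left(-214 - 23\right) - 19 = -237 - 19 = -256$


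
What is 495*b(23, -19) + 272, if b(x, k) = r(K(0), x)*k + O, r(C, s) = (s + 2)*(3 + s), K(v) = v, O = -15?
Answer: -6120403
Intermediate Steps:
r(C, s) = (2 + s)*(3 + s)
b(x, k) = -15 + k*(6 + x² + 5*x) (b(x, k) = (6 + x² + 5*x)*k - 15 = k*(6 + x² + 5*x) - 15 = -15 + k*(6 + x² + 5*x))
495*b(23, -19) + 272 = 495*(-15 - 19*(6 + 23² + 5*23)) + 272 = 495*(-15 - 19*(6 + 529 + 115)) + 272 = 495*(-15 - 19*650) + 272 = 495*(-15 - 12350) + 272 = 495*(-12365) + 272 = -6120675 + 272 = -6120403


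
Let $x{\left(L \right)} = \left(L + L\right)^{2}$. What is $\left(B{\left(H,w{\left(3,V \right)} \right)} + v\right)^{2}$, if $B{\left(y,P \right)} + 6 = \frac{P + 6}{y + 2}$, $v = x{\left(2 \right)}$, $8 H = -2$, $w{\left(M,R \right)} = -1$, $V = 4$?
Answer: $\frac{8100}{49} \approx 165.31$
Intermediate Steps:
$x{\left(L \right)} = 4 L^{2}$ ($x{\left(L \right)} = \left(2 L\right)^{2} = 4 L^{2}$)
$H = - \frac{1}{4}$ ($H = \frac{1}{8} \left(-2\right) = - \frac{1}{4} \approx -0.25$)
$v = 16$ ($v = 4 \cdot 2^{2} = 4 \cdot 4 = 16$)
$B{\left(y,P \right)} = -6 + \frac{6 + P}{2 + y}$ ($B{\left(y,P \right)} = -6 + \frac{P + 6}{y + 2} = -6 + \frac{6 + P}{2 + y}$)
$\left(B{\left(H,w{\left(3,V \right)} \right)} + v\right)^{2} = \left(\frac{-6 - 1 - - \frac{3}{2}}{2 - \frac{1}{4}} + 16\right)^{2} = \left(\frac{-6 - 1 + \frac{3}{2}}{\frac{7}{4}} + 16\right)^{2} = \left(\frac{4}{7} \left(- \frac{11}{2}\right) + 16\right)^{2} = \left(- \frac{22}{7} + 16\right)^{2} = \left(\frac{90}{7}\right)^{2} = \frac{8100}{49}$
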